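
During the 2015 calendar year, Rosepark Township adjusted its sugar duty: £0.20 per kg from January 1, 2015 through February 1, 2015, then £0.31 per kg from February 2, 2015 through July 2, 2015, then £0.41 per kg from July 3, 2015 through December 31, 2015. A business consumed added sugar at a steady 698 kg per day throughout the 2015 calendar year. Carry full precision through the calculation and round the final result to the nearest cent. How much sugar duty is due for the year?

January 1 – February 1, 2015: 32 days × 698 kg/day = 22,336 kg at £0.20/kg → £4,467.20
February 2 – July 2, 2015: 151 days × 698 kg/day = 105,398 kg at £0.31/kg → £32,673.38
July 3 – December 31, 2015: 182 days × 698 kg/day = 127,036 kg at £0.41/kg → £52,084.76

£89,225.34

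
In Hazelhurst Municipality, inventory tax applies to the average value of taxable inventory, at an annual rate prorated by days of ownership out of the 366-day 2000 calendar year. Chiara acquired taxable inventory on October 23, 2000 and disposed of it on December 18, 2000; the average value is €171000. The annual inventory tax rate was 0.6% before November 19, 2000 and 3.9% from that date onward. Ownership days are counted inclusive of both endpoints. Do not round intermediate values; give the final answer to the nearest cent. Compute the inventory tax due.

October 23 – November 18, 2000: 27 days at 0.6% → €171000 × 0.6% × 27/366 = €75.6885
November 19 – December 18, 2000: 30 days at 3.9% → €171000 × 3.9% × 30/366 = €546.6393
Total = €622.3279

€622.33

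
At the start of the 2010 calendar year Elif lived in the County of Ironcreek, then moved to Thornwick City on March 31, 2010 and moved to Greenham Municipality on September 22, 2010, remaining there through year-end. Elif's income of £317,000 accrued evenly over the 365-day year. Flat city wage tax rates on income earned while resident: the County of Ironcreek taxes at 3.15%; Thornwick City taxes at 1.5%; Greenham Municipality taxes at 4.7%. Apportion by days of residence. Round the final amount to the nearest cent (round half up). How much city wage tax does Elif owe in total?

The County of Ironcreek, January 1 – March 30, 2010: 89 days → £317,000 × 3.15% × 89/365 = £2,434.8205
Thornwick City, March 31 – September 21, 2010: 175 days → £317,000 × 1.5% × 175/365 = £2,279.7945
Greenham Municipality, September 22 – December 31, 2010: 101 days → £317,000 × 4.7% × 101/365 = £4,122.7370
Total = £8,837.3521

£8,837.35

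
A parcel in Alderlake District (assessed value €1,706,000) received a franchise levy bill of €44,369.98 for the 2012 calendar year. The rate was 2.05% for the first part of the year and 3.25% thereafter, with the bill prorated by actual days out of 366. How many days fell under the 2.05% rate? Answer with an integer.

Let d = days at the first rate; then 366 − d days at the second rate.
€1,706,000 × [2.05%·d + 3.25%·(366−d)] / 366 = €44,369.98
Solving gives d = 198, so the new rate took effect on 17 July 2012.

198 days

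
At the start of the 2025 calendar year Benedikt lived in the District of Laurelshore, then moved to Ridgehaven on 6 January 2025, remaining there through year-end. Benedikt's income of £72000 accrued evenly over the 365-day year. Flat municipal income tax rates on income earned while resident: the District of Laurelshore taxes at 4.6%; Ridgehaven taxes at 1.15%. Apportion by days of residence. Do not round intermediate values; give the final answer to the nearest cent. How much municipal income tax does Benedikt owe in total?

£862.03

The District of Laurelshore, 1 January – 5 January 2025: 5 days → £72000 × 4.6% × 5/365 = £45.3699
Ridgehaven, 6 January – 31 December 2025: 360 days → £72000 × 1.15% × 360/365 = £816.6575
Total = £862.0274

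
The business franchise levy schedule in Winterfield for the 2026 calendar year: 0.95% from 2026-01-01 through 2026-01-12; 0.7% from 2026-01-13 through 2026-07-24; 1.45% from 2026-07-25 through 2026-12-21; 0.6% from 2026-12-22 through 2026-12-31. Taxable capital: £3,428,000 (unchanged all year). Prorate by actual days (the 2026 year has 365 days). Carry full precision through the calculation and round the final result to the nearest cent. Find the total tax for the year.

2026-01-01 to 2026-01-12: 12 days at 0.95% → £3,428,000 × 0.95% × 12/365 = £1,070.6630
2026-01-13 to 2026-07-24: 193 days at 0.7% → £3,428,000 × 0.7% × 193/365 = £12,688.2959
2026-07-25 to 2026-12-21: 150 days at 1.45% → £3,428,000 × 1.45% × 150/365 = £20,427.1233
2026-12-22 to 2026-12-31: 10 days at 0.6% → £3,428,000 × 0.6% × 10/365 = £563.5068
Total = £34,749.5890

£34,749.59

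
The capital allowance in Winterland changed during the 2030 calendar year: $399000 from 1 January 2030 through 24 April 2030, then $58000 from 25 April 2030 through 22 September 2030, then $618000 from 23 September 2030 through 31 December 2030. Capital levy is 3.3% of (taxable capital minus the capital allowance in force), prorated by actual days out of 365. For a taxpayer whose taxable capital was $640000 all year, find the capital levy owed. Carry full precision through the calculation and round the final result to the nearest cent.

$10628.35

1 January – 24 April 2030: 114 days, exemption $399000 → ($640000 − $399000) × 3.3% × 114/365 = $2483.9507
25 April – 22 September 2030: 151 days, exemption $58000 → ($640000 − $58000) × 3.3% × 151/365 = $7945.4959
23 September – 31 December 2030: 100 days, exemption $618000 → ($640000 − $618000) × 3.3% × 100/365 = $198.9041
Total = $10628.3507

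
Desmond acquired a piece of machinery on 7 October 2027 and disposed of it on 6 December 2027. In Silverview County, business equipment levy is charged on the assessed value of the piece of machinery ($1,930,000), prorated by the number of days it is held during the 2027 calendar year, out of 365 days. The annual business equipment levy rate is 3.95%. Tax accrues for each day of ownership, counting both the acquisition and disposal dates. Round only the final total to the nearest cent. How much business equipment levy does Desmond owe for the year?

Days held (7 October – 6 December 2027): 61 out of 365
Tax = $1,930,000 × 3.95% × 61/365 = $12,740.6438

$12,740.64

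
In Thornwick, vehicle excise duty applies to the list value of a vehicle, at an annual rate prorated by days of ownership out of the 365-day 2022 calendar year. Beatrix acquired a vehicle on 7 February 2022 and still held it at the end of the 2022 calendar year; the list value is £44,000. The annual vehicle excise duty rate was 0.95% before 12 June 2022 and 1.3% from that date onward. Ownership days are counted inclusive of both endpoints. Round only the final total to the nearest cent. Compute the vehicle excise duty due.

7 February – 11 June 2022: 125 days at 0.95% → £44,000 × 0.95% × 125/365 = £143.1507
12 June – 31 December 2022: 203 days at 1.3% → £44,000 × 1.3% × 203/365 = £318.1260
Total = £461.2767

£461.28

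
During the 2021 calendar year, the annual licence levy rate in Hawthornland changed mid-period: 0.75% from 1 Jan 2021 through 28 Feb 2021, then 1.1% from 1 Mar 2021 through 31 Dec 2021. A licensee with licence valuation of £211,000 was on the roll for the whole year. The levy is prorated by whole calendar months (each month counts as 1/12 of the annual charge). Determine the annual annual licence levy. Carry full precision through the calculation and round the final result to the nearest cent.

1 Jan – 28 Feb 2021: 2 months at 0.75% → £211,000 × 0.75% × 2/12 = £263.7500
1 Mar – 31 Dec 2021: 10 months at 1.1% → £211,000 × 1.1% × 10/12 = £1,934.1667
Total = £2,197.9167

£2,197.92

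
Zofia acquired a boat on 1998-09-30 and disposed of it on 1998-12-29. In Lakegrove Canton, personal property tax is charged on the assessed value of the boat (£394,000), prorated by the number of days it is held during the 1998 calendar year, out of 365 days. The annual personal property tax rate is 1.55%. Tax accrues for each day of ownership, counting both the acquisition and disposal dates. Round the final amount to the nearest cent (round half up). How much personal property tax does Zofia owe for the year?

£1,522.57

Days held (1998-09-30 to 1998-12-29): 91 out of 365
Tax = £394,000 × 1.55% × 91/365 = £1,522.5671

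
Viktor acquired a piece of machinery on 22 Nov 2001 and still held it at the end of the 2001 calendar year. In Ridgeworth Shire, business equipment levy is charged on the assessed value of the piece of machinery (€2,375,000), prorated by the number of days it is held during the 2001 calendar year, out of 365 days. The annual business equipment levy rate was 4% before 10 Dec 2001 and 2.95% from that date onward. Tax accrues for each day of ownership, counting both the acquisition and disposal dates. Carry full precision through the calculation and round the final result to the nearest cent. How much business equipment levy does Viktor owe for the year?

22 Nov – 9 Dec 2001: 18 days at 4% → €2,375,000 × 4% × 18/365 = €4,684.9315
10 Dec – 31 Dec 2001: 22 days at 2.95% → €2,375,000 × 2.95% × 22/365 = €4,222.9452
Total = €8,907.8767

€8,907.88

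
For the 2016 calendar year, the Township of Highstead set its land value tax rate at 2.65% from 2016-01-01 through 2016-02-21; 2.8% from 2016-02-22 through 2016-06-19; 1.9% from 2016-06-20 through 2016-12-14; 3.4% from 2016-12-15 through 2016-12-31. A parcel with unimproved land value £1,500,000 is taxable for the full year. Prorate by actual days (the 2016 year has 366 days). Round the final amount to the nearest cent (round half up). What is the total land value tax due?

2016-01-01 to 2016-02-21: 52 days at 2.65% → £1,500,000 × 2.65% × 52/366 = £5,647.5410
2016-02-22 to 2016-06-19: 119 days at 2.8% → £1,500,000 × 2.8% × 119/366 = £13,655.7377
2016-06-20 to 2016-12-14: 178 days at 1.9% → £1,500,000 × 1.9% × 178/366 = £13,860.6557
2016-12-15 to 2016-12-31: 17 days at 3.4% → £1,500,000 × 3.4% × 17/366 = £2,368.8525
Total = £35,532.7869

£35,532.79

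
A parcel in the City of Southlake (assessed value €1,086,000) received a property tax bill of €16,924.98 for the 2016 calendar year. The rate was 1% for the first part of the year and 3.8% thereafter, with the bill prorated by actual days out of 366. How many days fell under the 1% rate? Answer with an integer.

Let d = days at the first rate; then 366 − d days at the second rate.
€1,086,000 × [1%·d + 3.8%·(366−d)] / 366 = €16,924.98
Solving gives d = 293, so the new rate took effect on October 20, 2016.

293 days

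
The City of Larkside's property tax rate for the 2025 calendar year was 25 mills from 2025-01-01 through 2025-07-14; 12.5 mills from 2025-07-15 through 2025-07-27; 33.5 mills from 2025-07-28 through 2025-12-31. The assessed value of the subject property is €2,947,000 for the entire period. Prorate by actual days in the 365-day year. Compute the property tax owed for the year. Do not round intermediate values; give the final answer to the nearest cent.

2025-01-01 to 2025-07-14: 195 days at 25 mills → €2,947,000 × 2.5% × 195/365 = €39,360.6164
2025-07-15 to 2025-07-27: 13 days at 12.5 mills → €2,947,000 × 1.25% × 13/365 = €1,312.0205
2025-07-28 to 2025-12-31: 157 days at 33.5 mills → €2,947,000 × 3.35% × 157/365 = €42,465.0589
Total = €83,137.6959

€83,137.70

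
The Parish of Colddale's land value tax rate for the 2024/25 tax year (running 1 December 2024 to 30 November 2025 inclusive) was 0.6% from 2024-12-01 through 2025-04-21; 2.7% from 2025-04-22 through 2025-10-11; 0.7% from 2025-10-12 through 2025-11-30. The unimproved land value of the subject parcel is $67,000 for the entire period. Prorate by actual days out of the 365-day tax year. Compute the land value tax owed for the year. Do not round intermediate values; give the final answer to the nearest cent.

2024-12-01 to 2025-04-21: 142 days at 0.6% → $67,000 × 0.6% × 142/365 = $156.3945
2025-04-22 to 2025-10-11: 173 days at 2.7% → $67,000 × 2.7% × 173/365 = $857.4164
2025-10-12 to 2025-11-30: 50 days at 0.7% → $67,000 × 0.7% × 50/365 = $64.2466
Total = $1,078.0575

$1,078.06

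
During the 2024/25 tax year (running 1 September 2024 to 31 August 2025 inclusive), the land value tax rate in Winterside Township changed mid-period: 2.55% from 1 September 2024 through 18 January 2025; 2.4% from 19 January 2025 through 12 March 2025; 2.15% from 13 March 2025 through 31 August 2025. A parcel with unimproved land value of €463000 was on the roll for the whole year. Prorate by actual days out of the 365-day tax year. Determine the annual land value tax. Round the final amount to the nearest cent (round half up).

1 September 2024 – 18 January 2025: 140 days at 2.55% → €463000 × 2.55% × 140/365 = €4528.5205
19 January – 12 March 2025: 53 days at 2.4% → €463000 × 2.4% × 53/365 = €1613.5233
13 March – 31 August 2025: 172 days at 2.15% → €463000 × 2.15% × 172/365 = €4690.8877
Total = €10832.9315

€10832.93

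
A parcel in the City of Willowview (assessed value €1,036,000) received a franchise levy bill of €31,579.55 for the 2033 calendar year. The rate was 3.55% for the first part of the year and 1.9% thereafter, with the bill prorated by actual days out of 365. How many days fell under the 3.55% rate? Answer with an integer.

254 days

Let d = days at the first rate; then 365 − d days at the second rate.
€1,036,000 × [3.55%·d + 1.9%·(365−d)] / 365 = €31,579.55
Solving gives d = 254, so the new rate took effect on September 12, 2033.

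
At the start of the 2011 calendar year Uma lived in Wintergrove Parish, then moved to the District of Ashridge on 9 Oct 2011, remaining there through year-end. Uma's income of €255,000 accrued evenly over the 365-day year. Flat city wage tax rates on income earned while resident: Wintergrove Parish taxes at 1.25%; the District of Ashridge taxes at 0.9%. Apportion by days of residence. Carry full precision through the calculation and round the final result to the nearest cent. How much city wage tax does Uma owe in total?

€2,982.10

Wintergrove Parish, 1 Jan – 8 Oct 2011: 281 days → €255,000 × 1.25% × 281/365 = €2,453.9384
The District of Ashridge, 9 Oct – 31 Dec 2011: 84 days → €255,000 × 0.9% × 84/365 = €528.1644
Total = €2,982.1027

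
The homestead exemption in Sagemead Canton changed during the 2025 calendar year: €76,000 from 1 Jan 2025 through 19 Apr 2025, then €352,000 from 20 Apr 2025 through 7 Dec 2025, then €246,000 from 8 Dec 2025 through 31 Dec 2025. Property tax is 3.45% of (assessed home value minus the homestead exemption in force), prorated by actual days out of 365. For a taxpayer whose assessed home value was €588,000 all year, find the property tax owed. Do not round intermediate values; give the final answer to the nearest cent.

€11,226.02

1 Jan – 19 Apr 2025: 109 days, exemption €76,000 → (€588,000 − €76,000) × 3.45% × 109/365 = €5,275.0027
20 Apr – 7 Dec 2025: 232 days, exemption €352,000 → (€588,000 − €352,000) × 3.45% × 232/365 = €5,175.1890
8 Dec – 31 Dec 2025: 24 days, exemption €246,000 → (€588,000 − €246,000) × 3.45% × 24/365 = €775.8247
Total = €11,226.0164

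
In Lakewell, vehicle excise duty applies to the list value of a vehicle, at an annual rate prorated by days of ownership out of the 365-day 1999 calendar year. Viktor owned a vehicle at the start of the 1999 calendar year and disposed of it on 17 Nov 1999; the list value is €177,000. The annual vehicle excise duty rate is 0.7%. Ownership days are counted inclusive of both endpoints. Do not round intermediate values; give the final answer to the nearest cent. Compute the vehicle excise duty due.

Days held (1 Jan – 17 Nov 1999): 321 out of 365
Tax = €177,000 × 0.7% × 321/365 = €1,089.6411

€1,089.64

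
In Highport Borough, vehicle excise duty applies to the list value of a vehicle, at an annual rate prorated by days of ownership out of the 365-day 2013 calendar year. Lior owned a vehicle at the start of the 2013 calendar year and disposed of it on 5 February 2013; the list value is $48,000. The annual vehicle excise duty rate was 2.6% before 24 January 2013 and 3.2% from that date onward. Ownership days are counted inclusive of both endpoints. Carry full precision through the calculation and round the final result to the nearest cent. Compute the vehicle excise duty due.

$133.35

1 January – 23 January 2013: 23 days at 2.6% → $48,000 × 2.6% × 23/365 = $78.6411
24 January – 5 February 2013: 13 days at 3.2% → $48,000 × 3.2% × 13/365 = $54.7068
Total = $133.3479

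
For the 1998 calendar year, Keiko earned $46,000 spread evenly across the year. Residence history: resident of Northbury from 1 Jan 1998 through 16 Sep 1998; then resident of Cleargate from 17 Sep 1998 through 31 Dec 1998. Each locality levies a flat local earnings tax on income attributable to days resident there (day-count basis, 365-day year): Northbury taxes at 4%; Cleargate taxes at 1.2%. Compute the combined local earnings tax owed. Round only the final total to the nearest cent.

Northbury, 1 Jan – 16 Sep 1998: 259 days → $46,000 × 4% × 259/365 = $1,305.6438
Cleargate, 17 Sep – 31 Dec 1998: 106 days → $46,000 × 1.2% × 106/365 = $160.3068
Total = $1,465.9507

$1,465.95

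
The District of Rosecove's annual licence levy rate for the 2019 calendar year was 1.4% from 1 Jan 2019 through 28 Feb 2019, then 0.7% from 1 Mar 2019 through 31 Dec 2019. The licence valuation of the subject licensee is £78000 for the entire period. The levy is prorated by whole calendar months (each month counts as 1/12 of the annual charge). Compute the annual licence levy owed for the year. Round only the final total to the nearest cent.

1 Jan – 28 Feb 2019: 2 months at 1.4% → £78000 × 1.4% × 2/12 = £182.0000
1 Mar – 31 Dec 2019: 10 months at 0.7% → £78000 × 0.7% × 10/12 = £455.0000
Total = £637.0000

£637.00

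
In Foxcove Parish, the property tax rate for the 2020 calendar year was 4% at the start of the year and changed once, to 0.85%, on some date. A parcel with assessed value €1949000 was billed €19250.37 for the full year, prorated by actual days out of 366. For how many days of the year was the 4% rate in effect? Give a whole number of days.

16 days

Let d = days at the first rate; then 366 − d days at the second rate.
€1949000 × [4%·d + 0.85%·(366−d)] / 366 = €19250.37
Solving gives d = 16, so the new rate took effect on 17 Jan 2020.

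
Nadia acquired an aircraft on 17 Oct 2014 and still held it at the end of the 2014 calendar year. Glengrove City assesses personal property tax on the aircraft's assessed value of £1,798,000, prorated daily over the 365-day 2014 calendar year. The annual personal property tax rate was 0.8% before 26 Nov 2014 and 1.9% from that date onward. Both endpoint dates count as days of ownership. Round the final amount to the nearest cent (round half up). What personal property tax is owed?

£4,945.73

17 Oct – 25 Nov 2014: 40 days at 0.8% → £1,798,000 × 0.8% × 40/365 = £1,576.3288
26 Nov – 31 Dec 2014: 36 days at 1.9% → £1,798,000 × 1.9% × 36/365 = £3,369.4027
Total = £4,945.7315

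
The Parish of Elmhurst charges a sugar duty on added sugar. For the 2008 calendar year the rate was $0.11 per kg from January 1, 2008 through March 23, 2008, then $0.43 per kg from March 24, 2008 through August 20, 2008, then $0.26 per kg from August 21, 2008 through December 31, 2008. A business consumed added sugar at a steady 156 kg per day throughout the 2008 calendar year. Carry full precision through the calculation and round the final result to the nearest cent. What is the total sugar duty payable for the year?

$16880.76

January 1 – March 23, 2008: 83 days × 156 kg/day = 12,948 kg at $0.11/kg → $1424.28
March 24 – August 20, 2008: 150 days × 156 kg/day = 23,400 kg at $0.43/kg → $10062.00
August 21 – December 31, 2008: 133 days × 156 kg/day = 20,748 kg at $0.26/kg → $5394.48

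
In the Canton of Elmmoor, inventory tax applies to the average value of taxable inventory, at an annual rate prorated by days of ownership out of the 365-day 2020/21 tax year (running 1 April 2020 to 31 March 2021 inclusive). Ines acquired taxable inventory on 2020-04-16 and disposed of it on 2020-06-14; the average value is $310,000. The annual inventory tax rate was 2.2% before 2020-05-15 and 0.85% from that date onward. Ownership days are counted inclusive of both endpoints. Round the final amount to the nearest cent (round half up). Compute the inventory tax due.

$765.66

2020-04-16 to 2020-05-14: 29 days at 2.2% → $310,000 × 2.2% × 29/365 = $541.8630
2020-05-15 to 2020-06-14: 31 days at 0.85% → $310,000 × 0.85% × 31/365 = $223.7945
Total = $765.6575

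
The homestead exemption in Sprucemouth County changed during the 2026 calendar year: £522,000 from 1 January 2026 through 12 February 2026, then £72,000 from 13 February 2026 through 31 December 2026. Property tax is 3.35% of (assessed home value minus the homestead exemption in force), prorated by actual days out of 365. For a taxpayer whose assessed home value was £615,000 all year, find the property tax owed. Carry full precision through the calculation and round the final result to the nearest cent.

1 January – 12 February 2026: 43 days, exemption £522,000 → (£615,000 − £522,000) × 3.35% × 43/365 = £367.0315
13 February – 31 December 2026: 322 days, exemption £72,000 → (£615,000 − £72,000) × 3.35% × 322/365 = £16,047.5096
Total = £16,414.5411

£16,414.54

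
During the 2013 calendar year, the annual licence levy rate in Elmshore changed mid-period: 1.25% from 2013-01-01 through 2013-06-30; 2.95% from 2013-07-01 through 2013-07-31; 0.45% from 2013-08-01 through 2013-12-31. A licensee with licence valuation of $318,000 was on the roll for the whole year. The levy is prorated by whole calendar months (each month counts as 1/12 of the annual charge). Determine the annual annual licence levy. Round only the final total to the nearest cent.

$3,365.50

2013-01-01 to 2013-06-30: 6 months at 1.25% → $318,000 × 1.25% × 6/12 = $1,987.5000
2013-07-01 to 2013-07-31: 1 month at 2.95% → $318,000 × 2.95% × 1/12 = $781.7500
2013-08-01 to 2013-12-31: 5 months at 0.45% → $318,000 × 0.45% × 5/12 = $596.2500
Total = $3,365.5000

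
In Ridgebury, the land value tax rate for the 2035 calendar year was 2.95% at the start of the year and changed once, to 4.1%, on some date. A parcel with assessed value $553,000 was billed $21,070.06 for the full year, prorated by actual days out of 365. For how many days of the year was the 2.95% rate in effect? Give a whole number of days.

92 days

Let d = days at the first rate; then 365 − d days at the second rate.
$553,000 × [2.95%·d + 4.1%·(365−d)] / 365 = $21,070.06
Solving gives d = 92, so the new rate took effect on April 3, 2035.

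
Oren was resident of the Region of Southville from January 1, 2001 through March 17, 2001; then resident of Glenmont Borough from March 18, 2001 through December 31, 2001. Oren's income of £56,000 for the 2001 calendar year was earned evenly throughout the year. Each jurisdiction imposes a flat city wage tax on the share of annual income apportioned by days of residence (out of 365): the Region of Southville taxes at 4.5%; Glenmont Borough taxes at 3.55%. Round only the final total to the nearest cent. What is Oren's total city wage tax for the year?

£2,098.77

The Region of Southville, January 1 – March 17, 2001: 76 days → £56,000 × 4.5% × 76/365 = £524.7123
Glenmont Borough, March 18 – December 31, 2001: 289 days → £56,000 × 3.55% × 289/365 = £1,574.0603
Total = £2,098.7726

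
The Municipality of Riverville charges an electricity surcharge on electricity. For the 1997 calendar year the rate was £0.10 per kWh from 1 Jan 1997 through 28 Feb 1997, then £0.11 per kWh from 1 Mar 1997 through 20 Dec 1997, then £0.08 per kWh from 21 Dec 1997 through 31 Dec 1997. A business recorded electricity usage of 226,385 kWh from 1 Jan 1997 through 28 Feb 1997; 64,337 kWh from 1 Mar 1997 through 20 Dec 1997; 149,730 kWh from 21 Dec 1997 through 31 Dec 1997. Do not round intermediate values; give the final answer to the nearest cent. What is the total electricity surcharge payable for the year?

£41,693.97

1 Jan – 28 Feb 1997: 226,385 kWh at £0.10/kWh → £22,638.50
1 Mar – 20 Dec 1997: 64,337 kWh at £0.11/kWh → £7,077.07
21 Dec – 31 Dec 1997: 149,730 kWh at £0.08/kWh → £11,978.40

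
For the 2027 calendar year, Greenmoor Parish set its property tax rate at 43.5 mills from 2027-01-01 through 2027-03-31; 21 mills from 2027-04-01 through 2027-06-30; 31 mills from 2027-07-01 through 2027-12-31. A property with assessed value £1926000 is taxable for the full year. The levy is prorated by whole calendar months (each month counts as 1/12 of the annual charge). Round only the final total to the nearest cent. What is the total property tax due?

£60909.75

2027-01-01 to 2027-03-31: 3 months at 43.5 mills → £1926000 × 4.35% × 3/12 = £20945.2500
2027-04-01 to 2027-06-30: 3 months at 21 mills → £1926000 × 2.1% × 3/12 = £10111.5000
2027-07-01 to 2027-12-31: 6 months at 31 mills → £1926000 × 3.1% × 6/12 = £29853.0000
Total = £60909.7500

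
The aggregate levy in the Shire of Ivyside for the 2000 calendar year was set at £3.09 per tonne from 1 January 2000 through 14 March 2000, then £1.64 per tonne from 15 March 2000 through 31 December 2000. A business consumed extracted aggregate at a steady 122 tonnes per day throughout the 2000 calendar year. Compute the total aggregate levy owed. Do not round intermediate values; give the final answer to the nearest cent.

£86,319.88

1 January – 14 March 2000: 74 days × 122 tonnes/day = 9,028 tonnes at £3.09/tonne → £27,896.52
15 March – 31 December 2000: 292 days × 122 tonnes/day = 35,624 tonnes at £1.64/tonne → £58,423.36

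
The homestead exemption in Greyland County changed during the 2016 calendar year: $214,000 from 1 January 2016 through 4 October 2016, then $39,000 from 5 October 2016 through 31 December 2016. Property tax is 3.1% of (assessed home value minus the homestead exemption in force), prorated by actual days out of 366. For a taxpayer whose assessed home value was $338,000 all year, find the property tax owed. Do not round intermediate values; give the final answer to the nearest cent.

$5,148.37

1 January – 4 October 2016: 278 days, exemption $214,000 → ($338,000 − $214,000) × 3.1% × 278/366 = $2,919.7596
5 October – 31 December 2016: 88 days, exemption $39,000 → ($338,000 − $39,000) × 3.1% × 88/366 = $2,228.6120
Total = $5,148.3716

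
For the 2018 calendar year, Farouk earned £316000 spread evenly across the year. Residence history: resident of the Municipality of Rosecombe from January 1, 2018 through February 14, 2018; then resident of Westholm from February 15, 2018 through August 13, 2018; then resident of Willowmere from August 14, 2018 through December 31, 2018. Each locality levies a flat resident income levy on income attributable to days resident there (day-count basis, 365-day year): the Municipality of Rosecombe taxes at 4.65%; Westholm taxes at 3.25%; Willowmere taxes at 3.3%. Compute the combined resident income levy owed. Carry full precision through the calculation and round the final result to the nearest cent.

£10876.03

The Municipality of Rosecombe, January 1 – February 14, 2018: 45 days → £316000 × 4.65% × 45/365 = £1811.5890
Westholm, February 15 – August 13, 2018: 180 days → £316000 × 3.25% × 180/365 = £5064.6575
Willowmere, August 14 – December 31, 2018: 140 days → £316000 × 3.3% × 140/365 = £3999.7808
Total = £10876.0274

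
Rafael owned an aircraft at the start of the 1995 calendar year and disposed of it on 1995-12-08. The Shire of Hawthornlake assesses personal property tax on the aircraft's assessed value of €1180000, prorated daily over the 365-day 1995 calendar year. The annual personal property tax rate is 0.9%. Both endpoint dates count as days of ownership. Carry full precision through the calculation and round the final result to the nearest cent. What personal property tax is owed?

€9950.79

Days held (1995-01-01 to 1995-12-08): 342 out of 365
Tax = €1180000 × 0.9% × 342/365 = €9950.7945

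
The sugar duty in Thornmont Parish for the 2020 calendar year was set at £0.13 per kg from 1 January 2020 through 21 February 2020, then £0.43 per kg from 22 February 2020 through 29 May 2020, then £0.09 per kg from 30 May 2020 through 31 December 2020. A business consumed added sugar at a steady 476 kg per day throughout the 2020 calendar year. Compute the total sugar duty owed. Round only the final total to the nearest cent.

£32,529.84

1 January – 21 February 2020: 52 days × 476 kg/day = 24,752 kg at £0.13/kg → £3,217.76
22 February – 29 May 2020: 98 days × 476 kg/day = 46,648 kg at £0.43/kg → £20,058.64
30 May – 31 December 2020: 216 days × 476 kg/day = 102,816 kg at £0.09/kg → £9,253.44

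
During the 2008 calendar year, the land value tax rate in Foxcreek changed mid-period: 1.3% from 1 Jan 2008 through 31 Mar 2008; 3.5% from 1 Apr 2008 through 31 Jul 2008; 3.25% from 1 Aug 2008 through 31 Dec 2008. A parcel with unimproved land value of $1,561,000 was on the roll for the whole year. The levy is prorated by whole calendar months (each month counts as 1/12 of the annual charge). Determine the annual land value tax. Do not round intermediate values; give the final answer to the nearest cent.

1 Jan – 31 Mar 2008: 3 months at 1.3% → $1,561,000 × 1.3% × 3/12 = $5,073.2500
1 Apr – 31 Jul 2008: 4 months at 3.5% → $1,561,000 × 3.5% × 4/12 = $18,211.6667
1 Aug – 31 Dec 2008: 5 months at 3.25% → $1,561,000 × 3.25% × 5/12 = $21,138.5417
Total = $44,423.4583

$44,423.46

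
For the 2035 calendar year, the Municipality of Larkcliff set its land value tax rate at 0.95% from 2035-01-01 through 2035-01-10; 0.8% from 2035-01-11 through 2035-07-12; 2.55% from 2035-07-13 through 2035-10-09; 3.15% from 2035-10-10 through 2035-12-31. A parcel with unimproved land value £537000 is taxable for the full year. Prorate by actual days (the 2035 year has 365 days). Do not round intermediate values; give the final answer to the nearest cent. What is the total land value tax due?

2035-01-01 to 2035-01-10: 10 days at 0.95% → £537000 × 0.95% × 10/365 = £139.7671
2035-01-11 to 2035-07-12: 183 days at 0.8% → £537000 × 0.8% × 183/365 = £2153.8849
2035-07-13 to 2035-10-09: 89 days at 2.55% → £537000 × 2.55% × 89/365 = £3338.9630
2035-10-10 to 2035-12-31: 83 days at 3.15% → £537000 × 3.15% × 83/365 = £3846.5384
Total = £9479.1534

£9479.15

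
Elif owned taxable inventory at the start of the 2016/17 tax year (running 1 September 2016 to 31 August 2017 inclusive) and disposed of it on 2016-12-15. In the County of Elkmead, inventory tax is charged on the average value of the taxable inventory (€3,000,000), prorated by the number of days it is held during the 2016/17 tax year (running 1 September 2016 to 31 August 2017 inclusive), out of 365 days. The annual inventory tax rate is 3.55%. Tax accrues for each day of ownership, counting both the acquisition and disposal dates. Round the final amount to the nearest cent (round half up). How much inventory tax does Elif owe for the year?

€30,928.77

Days held (2016-09-01 to 2016-12-15): 106 out of 365
Tax = €3,000,000 × 3.55% × 106/365 = €30,928.7671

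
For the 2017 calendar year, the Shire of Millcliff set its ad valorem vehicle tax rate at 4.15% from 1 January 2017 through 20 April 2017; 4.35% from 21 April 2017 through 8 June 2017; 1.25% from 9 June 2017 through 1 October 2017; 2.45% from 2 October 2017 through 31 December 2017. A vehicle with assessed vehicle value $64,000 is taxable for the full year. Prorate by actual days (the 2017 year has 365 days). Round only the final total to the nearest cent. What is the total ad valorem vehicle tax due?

1 January – 20 April 2017: 110 days at 4.15% → $64,000 × 4.15% × 110/365 = $800.4384
21 April – 8 June 2017: 49 days at 4.35% → $64,000 × 4.35% × 49/365 = $373.7425
9 June – 1 October 2017: 115 days at 1.25% → $64,000 × 1.25% × 115/365 = $252.0548
2 October – 31 December 2017: 91 days at 2.45% → $64,000 × 2.45% × 91/365 = $390.9260
Total = $1,817.1616

$1,817.16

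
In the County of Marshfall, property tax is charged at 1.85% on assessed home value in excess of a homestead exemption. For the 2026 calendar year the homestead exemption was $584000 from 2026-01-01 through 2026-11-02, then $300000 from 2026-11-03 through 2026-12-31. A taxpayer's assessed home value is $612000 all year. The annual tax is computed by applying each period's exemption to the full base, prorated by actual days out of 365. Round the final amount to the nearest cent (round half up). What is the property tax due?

$1367.28

2026-01-01 to 2026-11-02: 306 days, exemption $584000 → ($612000 − $584000) × 1.85% × 306/365 = $434.2685
2026-11-03 to 2026-12-31: 59 days, exemption $300000 → ($612000 − $300000) × 1.85% × 59/365 = $933.0082
Total = $1367.2767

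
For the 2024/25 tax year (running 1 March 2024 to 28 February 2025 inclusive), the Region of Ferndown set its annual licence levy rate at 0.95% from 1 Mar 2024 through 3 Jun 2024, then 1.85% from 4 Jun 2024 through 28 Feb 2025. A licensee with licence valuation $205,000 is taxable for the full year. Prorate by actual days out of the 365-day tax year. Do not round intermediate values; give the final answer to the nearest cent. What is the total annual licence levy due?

$3,312.29

1 Mar – 3 Jun 2024: 95 days at 0.95% → $205,000 × 0.95% × 95/365 = $506.8836
4 Jun 2024 – 28 Feb 2025: 270 days at 1.85% → $205,000 × 1.85% × 270/365 = $2,805.4110
Total = $3,312.2945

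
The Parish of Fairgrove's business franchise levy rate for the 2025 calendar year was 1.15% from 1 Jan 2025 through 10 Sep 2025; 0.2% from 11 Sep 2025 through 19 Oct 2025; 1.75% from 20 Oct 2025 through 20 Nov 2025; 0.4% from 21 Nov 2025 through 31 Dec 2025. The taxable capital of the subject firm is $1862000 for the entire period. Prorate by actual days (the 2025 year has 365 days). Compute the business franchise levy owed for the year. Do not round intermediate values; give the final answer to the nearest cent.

$18933.73

1 Jan – 10 Sep 2025: 253 days at 1.15% → $1862000 × 1.15% × 253/365 = $14842.4356
11 Sep – 19 Oct 2025: 39 days at 0.2% → $1862000 × 0.2% × 39/365 = $397.9068
20 Oct – 20 Nov 2025: 32 days at 1.75% → $1862000 × 1.75% × 32/365 = $2856.7671
21 Nov – 31 Dec 2025: 41 days at 0.4% → $1862000 × 0.4% × 41/365 = $836.6247
Total = $18933.7342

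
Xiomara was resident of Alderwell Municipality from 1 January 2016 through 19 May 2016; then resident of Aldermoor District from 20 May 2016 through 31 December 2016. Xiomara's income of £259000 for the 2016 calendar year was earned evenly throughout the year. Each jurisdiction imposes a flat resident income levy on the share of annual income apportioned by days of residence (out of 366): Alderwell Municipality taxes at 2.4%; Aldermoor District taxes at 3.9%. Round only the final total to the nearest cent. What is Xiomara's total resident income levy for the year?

Alderwell Municipality, 1 January – 19 May 2016: 140 days → £259000 × 2.4% × 140/366 = £2377.7049
Aldermoor District, 20 May – 31 December 2016: 226 days → £259000 × 3.9% × 226/366 = £6237.2295
Total = £8614.9344

£8614.93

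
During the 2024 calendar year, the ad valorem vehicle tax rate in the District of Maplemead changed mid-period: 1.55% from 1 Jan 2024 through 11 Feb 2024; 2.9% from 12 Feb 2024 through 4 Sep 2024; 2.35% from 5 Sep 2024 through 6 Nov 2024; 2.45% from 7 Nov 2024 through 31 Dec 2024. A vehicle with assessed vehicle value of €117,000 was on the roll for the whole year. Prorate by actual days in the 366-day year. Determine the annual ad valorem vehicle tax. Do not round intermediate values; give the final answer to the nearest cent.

€3,021.86

1 Jan – 11 Feb 2024: 42 days at 1.55% → €117,000 × 1.55% × 42/366 = €208.1066
12 Feb – 4 Sep 2024: 206 days at 2.9% → €117,000 × 2.9% × 206/366 = €1,909.7213
5 Sep – 6 Nov 2024: 63 days at 2.35% → €117,000 × 2.35% × 63/366 = €473.2746
7 Nov – 31 Dec 2024: 55 days at 2.45% → €117,000 × 2.45% × 55/366 = €430.7582
Total = €3,021.8607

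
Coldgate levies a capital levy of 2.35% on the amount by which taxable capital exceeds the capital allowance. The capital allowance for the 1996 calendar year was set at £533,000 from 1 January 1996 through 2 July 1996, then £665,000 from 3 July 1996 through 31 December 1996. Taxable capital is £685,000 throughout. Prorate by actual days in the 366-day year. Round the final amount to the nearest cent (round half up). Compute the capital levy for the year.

1 January – 2 July 1996: 184 days, exemption £533,000 → (£685,000 − £533,000) × 2.35% × 184/366 = £1,795.7596
3 July – 31 December 1996: 182 days, exemption £665,000 → (£685,000 − £665,000) × 2.35% × 182/366 = £233.7158
Total = £2,029.4754

£2,029.48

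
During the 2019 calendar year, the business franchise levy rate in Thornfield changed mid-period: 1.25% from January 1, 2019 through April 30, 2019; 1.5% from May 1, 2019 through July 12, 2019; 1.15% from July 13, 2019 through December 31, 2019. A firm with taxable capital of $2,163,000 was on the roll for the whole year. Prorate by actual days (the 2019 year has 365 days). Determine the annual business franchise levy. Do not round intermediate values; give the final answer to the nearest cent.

$27,099.72

January 1 – April 30, 2019: 120 days at 1.25% → $2,163,000 × 1.25% × 120/365 = $8,889.0411
May 1 – July 12, 2019: 73 days at 1.5% → $2,163,000 × 1.5% × 73/365 = $6,489.0000
July 13 – December 31, 2019: 172 days at 1.15% → $2,163,000 × 1.15% × 172/365 = $11,721.6822
Total = $27,099.7233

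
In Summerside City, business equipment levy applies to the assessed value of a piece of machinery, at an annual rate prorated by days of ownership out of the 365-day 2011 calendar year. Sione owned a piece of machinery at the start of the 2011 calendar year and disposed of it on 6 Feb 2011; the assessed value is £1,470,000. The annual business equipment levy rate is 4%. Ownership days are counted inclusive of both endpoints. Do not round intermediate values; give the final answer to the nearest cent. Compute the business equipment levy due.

£5,960.55

Days held (1 Jan – 6 Feb 2011): 37 out of 365
Tax = £1,470,000 × 4% × 37/365 = £5,960.5479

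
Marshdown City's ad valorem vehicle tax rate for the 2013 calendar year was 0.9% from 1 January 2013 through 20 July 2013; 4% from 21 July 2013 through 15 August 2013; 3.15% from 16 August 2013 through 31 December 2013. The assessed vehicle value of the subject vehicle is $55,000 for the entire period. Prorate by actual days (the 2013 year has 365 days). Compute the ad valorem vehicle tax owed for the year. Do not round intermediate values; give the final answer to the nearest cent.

1 January – 20 July 2013: 201 days at 0.9% → $55,000 × 0.9% × 201/365 = $272.5890
21 July – 15 August 2013: 26 days at 4% → $55,000 × 4% × 26/365 = $156.7123
16 August – 31 December 2013: 138 days at 3.15% → $55,000 × 3.15% × 138/365 = $655.0274
Total = $1,084.3288

$1,084.33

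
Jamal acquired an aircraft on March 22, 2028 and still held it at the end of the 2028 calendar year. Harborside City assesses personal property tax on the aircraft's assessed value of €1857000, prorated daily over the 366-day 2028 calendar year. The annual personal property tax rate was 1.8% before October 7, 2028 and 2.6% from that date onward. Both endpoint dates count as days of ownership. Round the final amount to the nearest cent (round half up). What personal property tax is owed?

March 22 – October 6, 2028: 199 days at 1.8% → €1857000 × 1.8% × 199/366 = €18174.2459
October 7 – December 31, 2028: 86 days at 2.6% → €1857000 × 2.6% × 86/366 = €11344.9508
Total = €29519.1967

€29519.20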